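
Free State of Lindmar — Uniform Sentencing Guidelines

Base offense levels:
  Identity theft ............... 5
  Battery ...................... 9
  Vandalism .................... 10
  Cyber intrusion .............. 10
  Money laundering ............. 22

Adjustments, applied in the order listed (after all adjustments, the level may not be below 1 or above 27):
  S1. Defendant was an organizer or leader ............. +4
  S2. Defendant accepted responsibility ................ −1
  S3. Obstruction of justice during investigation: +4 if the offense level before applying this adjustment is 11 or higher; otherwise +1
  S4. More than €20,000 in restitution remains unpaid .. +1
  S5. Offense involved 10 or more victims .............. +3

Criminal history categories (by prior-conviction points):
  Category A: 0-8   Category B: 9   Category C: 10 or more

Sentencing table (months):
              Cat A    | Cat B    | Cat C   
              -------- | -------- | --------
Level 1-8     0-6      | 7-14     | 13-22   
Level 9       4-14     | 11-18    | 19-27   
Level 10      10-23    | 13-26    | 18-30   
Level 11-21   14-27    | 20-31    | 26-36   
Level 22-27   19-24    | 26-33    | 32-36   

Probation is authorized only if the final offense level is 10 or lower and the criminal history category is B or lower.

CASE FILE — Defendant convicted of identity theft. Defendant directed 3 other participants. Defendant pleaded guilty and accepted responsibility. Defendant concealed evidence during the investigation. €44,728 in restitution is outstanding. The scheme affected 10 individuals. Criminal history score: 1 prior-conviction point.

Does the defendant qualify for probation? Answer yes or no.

No

Base offense level for identity theft: 5.
S1 applies: 5 + 4 = 9.
S2 applies: 9 − 1 = 8.
S3 applies (level before this adjustment is 8 < 11, so +1): 8 + 1 = 9.
S4 applies: 9 + 1 = 10.
S5 applies: 10 + 3 = 13.
Final offense level: 13.
Criminal history: 1 prior point → Category A (0-8).
Level 13 falls in the 11-21 band.
Grid: Level 11-21 × Category A = 14-27 months.
Probation check: level 13 > 10 and category A ≤ B → not eligible.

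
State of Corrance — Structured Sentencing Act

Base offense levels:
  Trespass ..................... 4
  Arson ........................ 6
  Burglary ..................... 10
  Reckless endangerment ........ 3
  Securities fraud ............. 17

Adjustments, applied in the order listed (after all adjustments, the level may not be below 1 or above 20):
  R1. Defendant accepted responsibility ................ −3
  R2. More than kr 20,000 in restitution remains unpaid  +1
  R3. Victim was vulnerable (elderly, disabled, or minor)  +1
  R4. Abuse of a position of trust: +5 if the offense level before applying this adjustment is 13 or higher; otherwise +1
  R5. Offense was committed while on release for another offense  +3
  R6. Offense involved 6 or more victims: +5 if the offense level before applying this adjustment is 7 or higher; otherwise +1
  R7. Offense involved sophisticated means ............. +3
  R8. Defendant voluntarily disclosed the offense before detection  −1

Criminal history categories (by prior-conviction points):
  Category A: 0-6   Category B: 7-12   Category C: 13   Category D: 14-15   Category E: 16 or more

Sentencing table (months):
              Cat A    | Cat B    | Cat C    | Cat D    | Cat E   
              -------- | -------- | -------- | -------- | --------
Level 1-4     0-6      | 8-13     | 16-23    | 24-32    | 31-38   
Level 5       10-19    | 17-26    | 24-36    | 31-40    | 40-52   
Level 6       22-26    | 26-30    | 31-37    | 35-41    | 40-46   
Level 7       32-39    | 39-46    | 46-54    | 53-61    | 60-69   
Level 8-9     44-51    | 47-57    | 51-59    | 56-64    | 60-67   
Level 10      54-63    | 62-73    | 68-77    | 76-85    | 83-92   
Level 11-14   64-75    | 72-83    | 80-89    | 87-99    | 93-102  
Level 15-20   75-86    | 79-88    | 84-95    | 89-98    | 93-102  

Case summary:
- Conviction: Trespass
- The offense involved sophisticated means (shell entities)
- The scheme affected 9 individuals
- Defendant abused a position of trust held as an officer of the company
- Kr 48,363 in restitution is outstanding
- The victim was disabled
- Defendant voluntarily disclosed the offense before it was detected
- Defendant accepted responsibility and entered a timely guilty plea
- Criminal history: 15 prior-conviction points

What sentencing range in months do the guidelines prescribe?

Base offense level for trespass: 4.
R1 applies: 4 − 3 = 1.
R2 applies: 1 + 1 = 2.
R3 applies: 2 + 1 = 3.
R4 applies (level before this adjustment is 3 < 13, so +1): 3 + 1 = 4.
R5 does not apply.
R6 applies (level before this adjustment is 4 < 7, so +1): 4 + 1 = 5.
R7 applies: 5 + 3 = 8.
R8 applies: 8 − 1 = 7.
Final offense level: 7.
Criminal history: 15 prior points → Category D (14-15).
Level 7 falls in the 7 band.
Grid: Level 7 × Category D = 53-61 months.

53-61 months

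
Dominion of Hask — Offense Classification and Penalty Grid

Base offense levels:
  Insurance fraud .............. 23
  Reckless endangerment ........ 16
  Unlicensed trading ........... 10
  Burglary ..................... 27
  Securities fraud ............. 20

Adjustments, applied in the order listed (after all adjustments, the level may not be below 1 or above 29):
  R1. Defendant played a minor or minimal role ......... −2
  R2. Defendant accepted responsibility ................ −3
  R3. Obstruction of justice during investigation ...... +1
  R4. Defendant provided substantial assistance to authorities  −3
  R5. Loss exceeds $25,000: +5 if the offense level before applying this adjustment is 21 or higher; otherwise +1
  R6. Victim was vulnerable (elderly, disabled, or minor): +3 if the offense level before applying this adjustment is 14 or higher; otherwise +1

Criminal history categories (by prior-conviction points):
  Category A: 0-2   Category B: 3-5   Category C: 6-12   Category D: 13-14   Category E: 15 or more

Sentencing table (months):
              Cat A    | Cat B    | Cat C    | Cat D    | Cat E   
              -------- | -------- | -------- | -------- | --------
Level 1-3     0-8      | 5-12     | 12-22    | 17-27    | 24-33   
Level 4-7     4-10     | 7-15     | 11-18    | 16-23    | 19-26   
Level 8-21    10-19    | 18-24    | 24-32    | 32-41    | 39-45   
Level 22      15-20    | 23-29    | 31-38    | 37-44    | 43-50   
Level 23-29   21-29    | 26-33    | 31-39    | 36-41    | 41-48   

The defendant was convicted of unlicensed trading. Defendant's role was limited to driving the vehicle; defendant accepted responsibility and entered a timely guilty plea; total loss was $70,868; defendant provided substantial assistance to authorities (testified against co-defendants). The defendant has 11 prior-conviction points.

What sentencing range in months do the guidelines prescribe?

12-22 months

Base offense level for unlicensed trading: 10.
R1 applies: 10 − 2 = 8.
R2 applies: 8 − 3 = 5.
R4 applies: 5 − 3 = 2.
R5 applies (level before this adjustment is 2 < 21, so +1): 2 + 1 = 3.
R6 does not apply.
Final offense level: 3.
Criminal history: 11 prior points → Category C (6-12).
Level 3 falls in the 1-3 band.
Grid: Level 1-3 × Category C = 12-22 months.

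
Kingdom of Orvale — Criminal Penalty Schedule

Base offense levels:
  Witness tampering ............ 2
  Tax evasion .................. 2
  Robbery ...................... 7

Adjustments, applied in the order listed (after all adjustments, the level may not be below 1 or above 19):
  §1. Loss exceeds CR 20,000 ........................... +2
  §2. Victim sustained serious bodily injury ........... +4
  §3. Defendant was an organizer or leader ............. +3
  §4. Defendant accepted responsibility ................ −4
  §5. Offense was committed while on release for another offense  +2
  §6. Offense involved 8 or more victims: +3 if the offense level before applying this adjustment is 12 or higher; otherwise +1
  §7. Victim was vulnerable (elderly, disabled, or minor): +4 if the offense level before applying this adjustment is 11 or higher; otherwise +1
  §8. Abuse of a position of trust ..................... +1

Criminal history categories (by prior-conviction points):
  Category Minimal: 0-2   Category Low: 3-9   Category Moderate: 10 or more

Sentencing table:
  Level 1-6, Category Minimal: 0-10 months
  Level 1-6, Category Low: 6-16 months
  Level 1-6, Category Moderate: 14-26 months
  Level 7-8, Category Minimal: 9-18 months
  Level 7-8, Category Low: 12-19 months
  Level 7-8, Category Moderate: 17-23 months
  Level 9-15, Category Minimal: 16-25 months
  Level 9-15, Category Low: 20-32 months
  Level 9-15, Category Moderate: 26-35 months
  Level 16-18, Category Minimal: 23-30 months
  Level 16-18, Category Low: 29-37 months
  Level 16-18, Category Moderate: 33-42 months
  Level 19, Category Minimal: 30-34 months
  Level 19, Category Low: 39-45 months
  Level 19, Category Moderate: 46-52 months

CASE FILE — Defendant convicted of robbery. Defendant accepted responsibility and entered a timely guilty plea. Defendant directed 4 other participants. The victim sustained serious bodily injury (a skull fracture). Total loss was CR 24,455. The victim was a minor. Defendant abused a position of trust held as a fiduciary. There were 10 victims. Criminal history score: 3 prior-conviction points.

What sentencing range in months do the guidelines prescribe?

39-45 months

Base offense level for robbery: 7.
§1 applies: 7 + 2 = 9.
§2 applies: 9 + 4 = 13.
§3 applies: 13 + 3 = 16.
§4 applies: 16 − 4 = 12.
§6 applies (level before this adjustment is 12 ≥ 12, so +3): 12 + 3 = 15.
§7 applies (level before this adjustment is 15 ≥ 11, so +4): 15 + 4 = 19.
§8 applies: 19 + 1 = 20.
Level 20 exceeds the maximum of 19; capped at 19.
Final offense level: 19.
Criminal history: 3 prior points → Category Low (3-9).
Level 19 falls in the 19 band.
Grid: Level 19 × Category Low = 39-45 months.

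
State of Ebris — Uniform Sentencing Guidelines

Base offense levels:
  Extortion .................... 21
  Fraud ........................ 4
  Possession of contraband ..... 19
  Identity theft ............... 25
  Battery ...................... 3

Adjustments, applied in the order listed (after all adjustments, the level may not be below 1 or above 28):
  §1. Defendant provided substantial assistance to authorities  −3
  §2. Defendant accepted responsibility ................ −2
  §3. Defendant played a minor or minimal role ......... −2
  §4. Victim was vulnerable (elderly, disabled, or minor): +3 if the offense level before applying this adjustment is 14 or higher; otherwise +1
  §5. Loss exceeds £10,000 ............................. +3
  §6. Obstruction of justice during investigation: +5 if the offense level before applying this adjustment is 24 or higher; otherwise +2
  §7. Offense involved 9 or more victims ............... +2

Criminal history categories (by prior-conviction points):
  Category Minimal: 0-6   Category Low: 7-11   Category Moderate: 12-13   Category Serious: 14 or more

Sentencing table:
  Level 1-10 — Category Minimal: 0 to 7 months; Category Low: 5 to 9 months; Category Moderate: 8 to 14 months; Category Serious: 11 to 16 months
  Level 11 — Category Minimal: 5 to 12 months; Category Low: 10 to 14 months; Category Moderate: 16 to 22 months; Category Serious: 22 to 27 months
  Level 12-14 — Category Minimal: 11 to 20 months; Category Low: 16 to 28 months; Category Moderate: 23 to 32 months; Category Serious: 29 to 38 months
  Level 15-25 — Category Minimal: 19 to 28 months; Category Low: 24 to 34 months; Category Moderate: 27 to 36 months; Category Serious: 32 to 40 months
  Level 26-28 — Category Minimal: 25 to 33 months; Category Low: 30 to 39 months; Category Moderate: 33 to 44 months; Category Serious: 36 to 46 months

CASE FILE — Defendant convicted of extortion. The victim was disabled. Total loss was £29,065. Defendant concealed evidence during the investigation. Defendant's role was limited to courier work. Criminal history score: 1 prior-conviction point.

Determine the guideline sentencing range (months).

25-33 months

Base offense level for extortion: 21.
§2 does not apply.
§3 applies: 21 − 2 = 19.
§4 applies (level before this adjustment is 19 ≥ 14, so +3): 19 + 3 = 22.
§5 applies: 22 + 3 = 25.
§6 applies (level before this adjustment is 25 ≥ 24, so +5): 25 + 5 = 30.
§7 does not apply.
Level 30 exceeds the maximum of 28; capped at 28.
Final offense level: 28.
Criminal history: 1 prior point → Category Minimal (0-6).
Level 28 falls in the 26-28 band.
Grid: Level 26-28 × Category Minimal = 25-33 months.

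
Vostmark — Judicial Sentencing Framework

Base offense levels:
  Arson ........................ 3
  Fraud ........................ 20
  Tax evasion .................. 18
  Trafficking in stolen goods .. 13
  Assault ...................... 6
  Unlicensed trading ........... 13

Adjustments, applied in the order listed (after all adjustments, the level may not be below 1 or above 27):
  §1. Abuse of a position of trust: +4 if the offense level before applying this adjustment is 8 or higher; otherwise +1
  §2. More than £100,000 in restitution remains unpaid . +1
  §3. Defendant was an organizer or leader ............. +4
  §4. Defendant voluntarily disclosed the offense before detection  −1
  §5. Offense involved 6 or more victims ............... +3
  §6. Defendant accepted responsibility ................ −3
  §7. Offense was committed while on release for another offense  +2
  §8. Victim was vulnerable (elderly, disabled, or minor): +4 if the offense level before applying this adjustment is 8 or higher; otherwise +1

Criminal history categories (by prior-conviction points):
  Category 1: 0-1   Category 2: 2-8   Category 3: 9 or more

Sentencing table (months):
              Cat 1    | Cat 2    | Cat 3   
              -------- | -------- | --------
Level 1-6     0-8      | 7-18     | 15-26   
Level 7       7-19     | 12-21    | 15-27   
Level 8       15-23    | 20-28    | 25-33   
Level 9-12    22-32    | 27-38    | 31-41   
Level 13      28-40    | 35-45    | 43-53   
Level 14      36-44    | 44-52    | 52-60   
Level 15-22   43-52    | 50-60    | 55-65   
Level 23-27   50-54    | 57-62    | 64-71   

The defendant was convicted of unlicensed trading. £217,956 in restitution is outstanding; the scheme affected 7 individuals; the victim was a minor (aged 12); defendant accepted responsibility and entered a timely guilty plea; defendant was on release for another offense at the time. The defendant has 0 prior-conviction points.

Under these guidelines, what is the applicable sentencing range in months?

43-52 months

Base offense level for unlicensed trading: 13.
§1 does not apply.
§2 applies: 13 + 1 = 14.
§4 does not apply.
§5 applies: 14 + 3 = 17.
§6 applies: 17 − 3 = 14.
§7 applies: 14 + 2 = 16.
§8 applies (level before this adjustment is 16 ≥ 8, so +4): 16 + 4 = 20.
Final offense level: 20.
Criminal history: 0 prior points → Category 1 (0-1).
Level 20 falls in the 15-22 band.
Grid: Level 15-22 × Category 1 = 43-52 months.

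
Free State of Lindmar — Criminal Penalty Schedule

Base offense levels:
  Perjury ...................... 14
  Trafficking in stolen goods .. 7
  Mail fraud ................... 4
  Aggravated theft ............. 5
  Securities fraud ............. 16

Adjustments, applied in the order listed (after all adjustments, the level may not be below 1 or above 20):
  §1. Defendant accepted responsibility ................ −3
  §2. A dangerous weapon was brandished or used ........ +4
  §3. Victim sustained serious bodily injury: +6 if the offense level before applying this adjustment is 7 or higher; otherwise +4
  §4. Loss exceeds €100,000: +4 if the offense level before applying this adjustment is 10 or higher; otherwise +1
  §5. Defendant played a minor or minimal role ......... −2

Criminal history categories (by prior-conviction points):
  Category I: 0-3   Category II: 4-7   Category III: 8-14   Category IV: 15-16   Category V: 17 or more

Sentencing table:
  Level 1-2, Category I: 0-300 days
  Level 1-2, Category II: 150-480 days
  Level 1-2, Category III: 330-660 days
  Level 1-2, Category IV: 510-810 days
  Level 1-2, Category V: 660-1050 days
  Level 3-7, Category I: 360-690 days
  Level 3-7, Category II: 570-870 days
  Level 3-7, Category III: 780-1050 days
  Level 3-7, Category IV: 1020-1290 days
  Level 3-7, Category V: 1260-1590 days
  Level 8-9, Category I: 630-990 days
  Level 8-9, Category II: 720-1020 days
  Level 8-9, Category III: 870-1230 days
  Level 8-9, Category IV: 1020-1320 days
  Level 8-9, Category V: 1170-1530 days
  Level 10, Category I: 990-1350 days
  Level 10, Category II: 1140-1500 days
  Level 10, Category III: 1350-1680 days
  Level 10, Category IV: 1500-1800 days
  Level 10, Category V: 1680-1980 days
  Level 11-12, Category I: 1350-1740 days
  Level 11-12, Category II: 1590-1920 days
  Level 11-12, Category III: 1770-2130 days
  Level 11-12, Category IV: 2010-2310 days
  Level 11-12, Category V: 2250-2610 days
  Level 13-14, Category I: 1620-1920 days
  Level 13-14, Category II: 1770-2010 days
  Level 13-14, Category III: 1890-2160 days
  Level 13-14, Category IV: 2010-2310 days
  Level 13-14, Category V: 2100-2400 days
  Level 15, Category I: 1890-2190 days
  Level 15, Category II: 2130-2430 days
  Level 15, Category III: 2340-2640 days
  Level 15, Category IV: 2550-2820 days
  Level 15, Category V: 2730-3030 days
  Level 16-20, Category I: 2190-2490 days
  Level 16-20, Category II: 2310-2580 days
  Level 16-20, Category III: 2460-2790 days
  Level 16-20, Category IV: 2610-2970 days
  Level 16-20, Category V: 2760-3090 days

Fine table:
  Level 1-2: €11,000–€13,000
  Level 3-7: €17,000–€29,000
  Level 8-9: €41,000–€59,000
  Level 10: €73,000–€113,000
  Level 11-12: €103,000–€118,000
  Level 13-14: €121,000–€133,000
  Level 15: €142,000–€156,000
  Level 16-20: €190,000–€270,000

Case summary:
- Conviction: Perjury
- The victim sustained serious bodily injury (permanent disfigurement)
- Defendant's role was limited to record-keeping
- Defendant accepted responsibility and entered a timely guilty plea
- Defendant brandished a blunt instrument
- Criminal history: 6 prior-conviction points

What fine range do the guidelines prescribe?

€190,000–€270,000

Base offense level for perjury: 14.
§1 applies: 14 − 3 = 11.
§2 applies: 11 + 4 = 15.
§3 applies (level before this adjustment is 15 ≥ 7, so +6): 15 + 6 = 21.
§5 applies: 21 − 2 = 19.
Final offense level: 19.
Level 19 falls in the 16-20 band.
Fine table: Level 16-20 → €190,000–€270,000.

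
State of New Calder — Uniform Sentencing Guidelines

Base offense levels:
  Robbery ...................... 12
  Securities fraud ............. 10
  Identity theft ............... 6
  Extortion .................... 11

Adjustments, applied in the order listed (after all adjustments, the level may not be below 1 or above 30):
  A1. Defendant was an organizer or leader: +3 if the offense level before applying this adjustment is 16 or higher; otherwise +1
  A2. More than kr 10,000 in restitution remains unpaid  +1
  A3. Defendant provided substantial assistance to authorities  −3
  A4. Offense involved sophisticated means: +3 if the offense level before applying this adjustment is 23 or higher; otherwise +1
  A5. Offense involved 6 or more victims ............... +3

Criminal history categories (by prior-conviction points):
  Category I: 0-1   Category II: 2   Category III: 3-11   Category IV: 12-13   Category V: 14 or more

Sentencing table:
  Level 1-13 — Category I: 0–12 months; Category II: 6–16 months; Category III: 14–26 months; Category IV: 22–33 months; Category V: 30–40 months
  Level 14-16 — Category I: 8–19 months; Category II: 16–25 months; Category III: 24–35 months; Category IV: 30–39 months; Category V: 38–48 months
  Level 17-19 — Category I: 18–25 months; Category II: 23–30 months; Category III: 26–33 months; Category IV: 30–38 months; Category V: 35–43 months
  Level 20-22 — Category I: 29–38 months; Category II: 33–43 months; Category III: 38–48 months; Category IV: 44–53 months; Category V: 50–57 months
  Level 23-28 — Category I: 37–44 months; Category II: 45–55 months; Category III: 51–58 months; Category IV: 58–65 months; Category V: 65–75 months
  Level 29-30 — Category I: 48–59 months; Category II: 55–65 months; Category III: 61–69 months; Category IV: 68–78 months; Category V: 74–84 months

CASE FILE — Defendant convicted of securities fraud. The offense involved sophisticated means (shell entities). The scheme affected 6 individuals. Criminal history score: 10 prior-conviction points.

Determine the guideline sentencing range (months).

24-35 months

Base offense level for securities fraud: 10.
A1 does not apply.
A3 does not apply.
A4 applies (level before this adjustment is 10 < 23, so +1): 10 + 1 = 11.
A5 applies: 11 + 3 = 14.
Final offense level: 14.
Criminal history: 10 prior points → Category III (3-11).
Level 14 falls in the 14-16 band.
Grid: Level 14-16 × Category III = 24-35 months.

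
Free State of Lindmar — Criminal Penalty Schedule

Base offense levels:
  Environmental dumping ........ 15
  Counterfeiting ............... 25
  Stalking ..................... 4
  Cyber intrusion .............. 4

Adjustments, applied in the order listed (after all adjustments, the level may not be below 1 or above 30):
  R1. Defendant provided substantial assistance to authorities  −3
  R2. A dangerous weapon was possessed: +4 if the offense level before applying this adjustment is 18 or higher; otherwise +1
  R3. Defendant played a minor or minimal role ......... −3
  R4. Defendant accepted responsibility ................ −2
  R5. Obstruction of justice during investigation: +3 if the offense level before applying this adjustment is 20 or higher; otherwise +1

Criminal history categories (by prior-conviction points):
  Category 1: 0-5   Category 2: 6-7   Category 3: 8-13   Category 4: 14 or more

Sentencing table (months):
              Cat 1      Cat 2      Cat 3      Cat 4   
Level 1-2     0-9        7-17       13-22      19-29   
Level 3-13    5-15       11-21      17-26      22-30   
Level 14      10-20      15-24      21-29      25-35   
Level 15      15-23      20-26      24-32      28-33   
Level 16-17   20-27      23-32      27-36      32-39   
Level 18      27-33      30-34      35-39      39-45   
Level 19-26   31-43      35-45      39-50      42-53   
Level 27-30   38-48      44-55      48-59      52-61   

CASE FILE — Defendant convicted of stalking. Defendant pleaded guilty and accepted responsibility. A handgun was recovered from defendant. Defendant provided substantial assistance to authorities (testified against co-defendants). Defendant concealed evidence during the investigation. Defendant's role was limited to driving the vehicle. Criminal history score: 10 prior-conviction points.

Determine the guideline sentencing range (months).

13-22 months

Base offense level for stalking: 4.
R1 applies: 4 − 3 = 1.
R2 applies (level before this adjustment is 1 < 18, so +1): 1 + 1 = 2.
R3 applies: 2 − 3 = -1.
R4 applies: -1 − 2 = -3.
R5 applies (level before this adjustment is -3 < 20, so +1): -3 + 1 = -2.
Level -2 is below the minimum of 1; floored at 1.
Final offense level: 1.
Criminal history: 10 prior points → Category 3 (8-13).
Level 1 falls in the 1-2 band.
Grid: Level 1-2 × Category 3 = 13-22 months.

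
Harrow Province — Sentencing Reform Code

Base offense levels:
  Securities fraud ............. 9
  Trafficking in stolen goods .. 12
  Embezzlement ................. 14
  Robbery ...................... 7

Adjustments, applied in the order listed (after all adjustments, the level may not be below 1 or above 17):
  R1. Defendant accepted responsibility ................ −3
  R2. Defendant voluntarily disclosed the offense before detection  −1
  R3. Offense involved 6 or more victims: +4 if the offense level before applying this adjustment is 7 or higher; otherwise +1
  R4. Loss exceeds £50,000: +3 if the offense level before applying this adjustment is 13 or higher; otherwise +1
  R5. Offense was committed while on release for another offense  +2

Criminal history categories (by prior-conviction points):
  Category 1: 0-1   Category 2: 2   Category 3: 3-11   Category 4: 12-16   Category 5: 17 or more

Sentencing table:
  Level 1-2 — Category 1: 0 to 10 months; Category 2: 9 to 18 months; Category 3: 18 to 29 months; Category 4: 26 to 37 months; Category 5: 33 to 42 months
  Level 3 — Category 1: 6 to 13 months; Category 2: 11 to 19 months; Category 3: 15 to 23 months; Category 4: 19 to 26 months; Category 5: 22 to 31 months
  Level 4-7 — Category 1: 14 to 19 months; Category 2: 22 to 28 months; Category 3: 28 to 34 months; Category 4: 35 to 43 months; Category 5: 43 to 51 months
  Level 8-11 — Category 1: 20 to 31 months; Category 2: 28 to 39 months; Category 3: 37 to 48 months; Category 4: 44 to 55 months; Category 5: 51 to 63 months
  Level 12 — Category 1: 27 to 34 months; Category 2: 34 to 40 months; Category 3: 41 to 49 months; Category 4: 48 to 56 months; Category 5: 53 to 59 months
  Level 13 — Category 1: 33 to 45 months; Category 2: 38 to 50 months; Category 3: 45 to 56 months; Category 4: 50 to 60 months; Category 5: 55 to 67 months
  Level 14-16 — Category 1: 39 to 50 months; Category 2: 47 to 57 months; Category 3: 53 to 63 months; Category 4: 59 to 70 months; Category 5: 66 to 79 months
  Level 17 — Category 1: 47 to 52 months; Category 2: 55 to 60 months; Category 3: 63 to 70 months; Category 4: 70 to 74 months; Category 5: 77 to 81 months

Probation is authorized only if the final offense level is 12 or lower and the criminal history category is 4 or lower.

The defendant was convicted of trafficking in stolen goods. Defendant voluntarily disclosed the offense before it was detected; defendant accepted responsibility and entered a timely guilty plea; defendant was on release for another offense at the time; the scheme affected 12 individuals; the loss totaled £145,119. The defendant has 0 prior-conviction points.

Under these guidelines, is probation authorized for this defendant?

Base offense level for trafficking in stolen goods: 12.
R1 applies: 12 − 3 = 9.
R2 applies: 9 − 1 = 8.
R3 applies (level before this adjustment is 8 ≥ 7, so +4): 8 + 4 = 12.
R4 applies (level before this adjustment is 12 < 13, so +1): 12 + 1 = 13.
R5 applies: 13 + 2 = 15.
Final offense level: 15.
Criminal history: 0 prior points → Category 1 (0-1).
Level 15 falls in the 14-16 band.
Grid: Level 14-16 × Category 1 = 39-50 months.
Probation check: level 15 > 12 and category 1 ≤ 4 → not eligible.

No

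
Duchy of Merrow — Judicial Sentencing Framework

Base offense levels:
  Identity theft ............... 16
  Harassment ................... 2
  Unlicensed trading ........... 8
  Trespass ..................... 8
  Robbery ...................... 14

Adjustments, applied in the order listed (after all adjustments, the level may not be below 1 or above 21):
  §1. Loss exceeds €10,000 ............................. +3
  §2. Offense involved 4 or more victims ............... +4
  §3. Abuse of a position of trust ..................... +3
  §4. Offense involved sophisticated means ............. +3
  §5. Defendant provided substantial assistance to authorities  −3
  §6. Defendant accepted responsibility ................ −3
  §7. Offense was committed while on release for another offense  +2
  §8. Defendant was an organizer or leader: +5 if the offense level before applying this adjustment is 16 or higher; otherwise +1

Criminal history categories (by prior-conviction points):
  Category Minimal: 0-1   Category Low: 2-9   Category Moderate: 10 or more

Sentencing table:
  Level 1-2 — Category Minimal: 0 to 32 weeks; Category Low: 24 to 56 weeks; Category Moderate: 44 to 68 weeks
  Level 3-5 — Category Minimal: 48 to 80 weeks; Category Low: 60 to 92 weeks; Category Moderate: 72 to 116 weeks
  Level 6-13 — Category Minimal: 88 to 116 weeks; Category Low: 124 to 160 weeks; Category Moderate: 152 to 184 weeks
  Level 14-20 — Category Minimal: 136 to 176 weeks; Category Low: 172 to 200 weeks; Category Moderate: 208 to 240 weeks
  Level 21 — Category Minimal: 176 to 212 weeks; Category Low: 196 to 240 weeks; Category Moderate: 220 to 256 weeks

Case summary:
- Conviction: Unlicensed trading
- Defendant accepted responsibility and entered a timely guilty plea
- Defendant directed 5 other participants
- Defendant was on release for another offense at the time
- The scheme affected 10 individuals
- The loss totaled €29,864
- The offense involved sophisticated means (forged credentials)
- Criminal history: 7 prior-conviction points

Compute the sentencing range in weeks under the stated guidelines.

196-240 weeks

Base offense level for unlicensed trading: 8.
§1 applies: 8 + 3 = 11.
§2 applies: 11 + 4 = 15.
§4 applies: 15 + 3 = 18.
§6 applies: 18 − 3 = 15.
§7 applies: 15 + 2 = 17.
§8 applies (level before this adjustment is 17 ≥ 16, so +5): 17 + 5 = 22.
Level 22 exceeds the maximum of 21; capped at 21.
Final offense level: 21.
Criminal history: 7 prior points → Category Low (2-9).
Level 21 falls in the 21 band.
Grid: Level 21 × Category Low = 196-240 weeks.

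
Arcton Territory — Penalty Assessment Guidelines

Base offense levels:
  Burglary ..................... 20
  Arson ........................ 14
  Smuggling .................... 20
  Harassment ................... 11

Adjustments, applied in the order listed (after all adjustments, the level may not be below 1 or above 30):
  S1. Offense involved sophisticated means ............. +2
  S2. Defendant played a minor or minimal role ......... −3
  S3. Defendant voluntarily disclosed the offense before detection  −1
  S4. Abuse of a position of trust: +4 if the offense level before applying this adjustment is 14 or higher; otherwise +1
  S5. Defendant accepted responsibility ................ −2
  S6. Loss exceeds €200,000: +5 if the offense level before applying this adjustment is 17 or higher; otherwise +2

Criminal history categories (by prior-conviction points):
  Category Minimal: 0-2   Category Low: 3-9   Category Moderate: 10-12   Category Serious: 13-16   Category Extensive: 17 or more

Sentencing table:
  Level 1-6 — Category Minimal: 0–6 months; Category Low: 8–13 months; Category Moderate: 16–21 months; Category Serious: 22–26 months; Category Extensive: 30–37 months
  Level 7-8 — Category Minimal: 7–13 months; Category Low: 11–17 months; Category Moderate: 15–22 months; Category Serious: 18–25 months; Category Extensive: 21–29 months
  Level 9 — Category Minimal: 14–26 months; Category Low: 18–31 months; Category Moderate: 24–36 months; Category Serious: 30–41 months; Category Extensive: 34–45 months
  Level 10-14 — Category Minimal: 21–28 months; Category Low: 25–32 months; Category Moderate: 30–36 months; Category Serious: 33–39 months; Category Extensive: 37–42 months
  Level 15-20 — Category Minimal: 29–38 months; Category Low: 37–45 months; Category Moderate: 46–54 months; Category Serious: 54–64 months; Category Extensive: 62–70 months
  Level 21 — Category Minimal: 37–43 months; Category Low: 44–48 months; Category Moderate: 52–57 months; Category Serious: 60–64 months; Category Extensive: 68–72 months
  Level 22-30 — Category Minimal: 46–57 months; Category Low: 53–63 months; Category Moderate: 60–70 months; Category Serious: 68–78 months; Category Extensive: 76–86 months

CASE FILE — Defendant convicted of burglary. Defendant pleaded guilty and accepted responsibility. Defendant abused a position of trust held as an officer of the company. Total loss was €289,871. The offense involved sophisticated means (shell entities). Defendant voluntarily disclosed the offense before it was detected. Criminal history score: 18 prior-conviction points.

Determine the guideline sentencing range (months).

76-86 months

Base offense level for burglary: 20.
S1 applies: 20 + 2 = 22.
S2 does not apply.
S3 applies: 22 − 1 = 21.
S4 applies (level before this adjustment is 21 ≥ 14, so +4): 21 + 4 = 25.
S5 applies: 25 − 2 = 23.
S6 applies (level before this adjustment is 23 ≥ 17, so +5): 23 + 5 = 28.
Final offense level: 28.
Criminal history: 18 prior points → Category Extensive (17+).
Level 28 falls in the 22-30 band.
Grid: Level 22-30 × Category Extensive = 76-86 months.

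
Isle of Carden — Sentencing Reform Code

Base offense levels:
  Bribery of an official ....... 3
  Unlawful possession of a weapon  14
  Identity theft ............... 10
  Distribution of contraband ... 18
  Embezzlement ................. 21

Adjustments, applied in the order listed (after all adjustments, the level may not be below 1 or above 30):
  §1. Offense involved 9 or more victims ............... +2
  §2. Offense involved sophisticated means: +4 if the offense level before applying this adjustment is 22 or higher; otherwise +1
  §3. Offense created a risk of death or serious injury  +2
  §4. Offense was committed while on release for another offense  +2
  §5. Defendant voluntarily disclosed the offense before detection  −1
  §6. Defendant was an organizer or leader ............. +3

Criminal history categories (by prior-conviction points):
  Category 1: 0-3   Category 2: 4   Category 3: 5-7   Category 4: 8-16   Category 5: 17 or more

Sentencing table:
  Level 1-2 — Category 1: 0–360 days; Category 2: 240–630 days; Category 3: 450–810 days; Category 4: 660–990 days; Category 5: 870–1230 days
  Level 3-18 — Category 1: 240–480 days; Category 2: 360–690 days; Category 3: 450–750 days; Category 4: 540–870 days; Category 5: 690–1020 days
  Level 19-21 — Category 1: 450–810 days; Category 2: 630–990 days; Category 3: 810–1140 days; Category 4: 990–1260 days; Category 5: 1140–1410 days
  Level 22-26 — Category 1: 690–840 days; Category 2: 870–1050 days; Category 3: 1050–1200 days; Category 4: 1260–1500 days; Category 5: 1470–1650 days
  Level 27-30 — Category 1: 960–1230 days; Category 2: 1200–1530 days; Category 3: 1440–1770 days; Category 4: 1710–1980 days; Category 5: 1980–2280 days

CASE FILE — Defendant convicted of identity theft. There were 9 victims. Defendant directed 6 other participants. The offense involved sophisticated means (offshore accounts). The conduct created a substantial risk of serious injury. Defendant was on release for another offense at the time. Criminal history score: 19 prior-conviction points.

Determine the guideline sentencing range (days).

Base offense level for identity theft: 10.
§1 applies: 10 + 2 = 12.
§2 applies (level before this adjustment is 12 < 22, so +1): 12 + 1 = 13.
§3 applies: 13 + 2 = 15.
§4 applies: 15 + 2 = 17.
§5 does not apply.
§6 applies: 17 + 3 = 20.
Final offense level: 20.
Criminal history: 19 prior points → Category 5 (17+).
Level 20 falls in the 19-21 band.
Grid: Level 19-21 × Category 5 = 1140-1410 days.

1140-1410 days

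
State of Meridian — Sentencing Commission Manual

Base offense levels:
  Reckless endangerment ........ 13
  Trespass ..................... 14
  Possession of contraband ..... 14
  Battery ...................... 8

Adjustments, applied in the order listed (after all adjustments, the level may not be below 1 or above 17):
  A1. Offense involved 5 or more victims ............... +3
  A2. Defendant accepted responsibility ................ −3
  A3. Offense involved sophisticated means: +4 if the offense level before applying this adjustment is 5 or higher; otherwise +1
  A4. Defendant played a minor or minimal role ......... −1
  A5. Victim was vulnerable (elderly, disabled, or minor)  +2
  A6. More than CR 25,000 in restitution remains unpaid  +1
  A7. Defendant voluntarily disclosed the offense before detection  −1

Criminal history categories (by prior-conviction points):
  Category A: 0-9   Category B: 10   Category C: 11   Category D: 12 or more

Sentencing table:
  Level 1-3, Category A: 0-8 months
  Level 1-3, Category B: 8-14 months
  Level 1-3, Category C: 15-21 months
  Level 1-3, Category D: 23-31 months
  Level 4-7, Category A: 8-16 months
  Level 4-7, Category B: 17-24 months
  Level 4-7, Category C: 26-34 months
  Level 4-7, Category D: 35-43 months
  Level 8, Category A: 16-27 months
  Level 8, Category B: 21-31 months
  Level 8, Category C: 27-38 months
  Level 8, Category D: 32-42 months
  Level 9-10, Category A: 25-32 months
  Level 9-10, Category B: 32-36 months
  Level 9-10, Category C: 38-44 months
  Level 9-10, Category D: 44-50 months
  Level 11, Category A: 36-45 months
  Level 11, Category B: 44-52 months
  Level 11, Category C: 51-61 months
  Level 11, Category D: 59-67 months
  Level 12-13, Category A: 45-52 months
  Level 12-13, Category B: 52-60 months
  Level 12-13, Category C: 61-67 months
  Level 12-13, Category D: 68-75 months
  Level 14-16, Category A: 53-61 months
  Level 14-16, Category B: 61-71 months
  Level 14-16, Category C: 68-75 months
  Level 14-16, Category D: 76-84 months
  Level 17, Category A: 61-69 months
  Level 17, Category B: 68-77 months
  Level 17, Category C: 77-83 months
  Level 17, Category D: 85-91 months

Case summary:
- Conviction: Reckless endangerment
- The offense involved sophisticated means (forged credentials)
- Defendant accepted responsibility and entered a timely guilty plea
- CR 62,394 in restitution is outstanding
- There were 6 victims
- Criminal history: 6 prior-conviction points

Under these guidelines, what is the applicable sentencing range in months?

Base offense level for reckless endangerment: 13.
A1 applies: 13 + 3 = 16.
A2 applies: 16 − 3 = 13.
A3 applies (level before this adjustment is 13 ≥ 5, so +4): 13 + 4 = 17.
A6 applies: 17 + 1 = 18.
A7 does not apply.
Level 18 exceeds the maximum of 17; capped at 17.
Final offense level: 17.
Criminal history: 6 prior points → Category A (0-9).
Level 17 falls in the 17 band.
Grid: Level 17 × Category A = 61-69 months.

61-69 months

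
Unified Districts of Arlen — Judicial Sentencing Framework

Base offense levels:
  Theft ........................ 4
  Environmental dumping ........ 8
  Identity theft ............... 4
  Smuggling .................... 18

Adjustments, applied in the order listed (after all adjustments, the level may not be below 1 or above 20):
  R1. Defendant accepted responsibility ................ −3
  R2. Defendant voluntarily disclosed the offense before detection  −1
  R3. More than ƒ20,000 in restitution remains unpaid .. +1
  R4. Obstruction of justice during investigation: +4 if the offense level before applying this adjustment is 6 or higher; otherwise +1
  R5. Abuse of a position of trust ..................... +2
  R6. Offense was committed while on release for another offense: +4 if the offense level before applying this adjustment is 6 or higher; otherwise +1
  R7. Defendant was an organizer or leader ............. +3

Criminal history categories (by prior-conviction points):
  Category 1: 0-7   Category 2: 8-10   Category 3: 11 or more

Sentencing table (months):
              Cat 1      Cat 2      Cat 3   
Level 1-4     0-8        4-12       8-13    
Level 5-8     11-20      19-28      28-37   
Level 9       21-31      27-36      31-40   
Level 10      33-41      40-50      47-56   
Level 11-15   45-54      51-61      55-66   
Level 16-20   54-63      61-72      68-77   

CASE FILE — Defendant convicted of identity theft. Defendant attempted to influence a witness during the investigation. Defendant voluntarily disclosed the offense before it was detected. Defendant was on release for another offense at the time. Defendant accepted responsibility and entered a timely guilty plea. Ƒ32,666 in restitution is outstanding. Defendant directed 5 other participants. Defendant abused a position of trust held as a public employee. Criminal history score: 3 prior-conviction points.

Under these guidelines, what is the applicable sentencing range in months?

11-20 months

Base offense level for identity theft: 4.
R1 applies: 4 − 3 = 1.
R2 applies: 1 − 1 = 0.
R3 applies: 0 + 1 = 1.
R4 applies (level before this adjustment is 1 < 6, so +1): 1 + 1 = 2.
R5 applies: 2 + 2 = 4.
R6 applies (level before this adjustment is 4 < 6, so +1): 4 + 1 = 5.
R7 applies: 5 + 3 = 8.
Final offense level: 8.
Criminal history: 3 prior points → Category 1 (0-7).
Level 8 falls in the 5-8 band.
Grid: Level 5-8 × Category 1 = 11-20 months.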